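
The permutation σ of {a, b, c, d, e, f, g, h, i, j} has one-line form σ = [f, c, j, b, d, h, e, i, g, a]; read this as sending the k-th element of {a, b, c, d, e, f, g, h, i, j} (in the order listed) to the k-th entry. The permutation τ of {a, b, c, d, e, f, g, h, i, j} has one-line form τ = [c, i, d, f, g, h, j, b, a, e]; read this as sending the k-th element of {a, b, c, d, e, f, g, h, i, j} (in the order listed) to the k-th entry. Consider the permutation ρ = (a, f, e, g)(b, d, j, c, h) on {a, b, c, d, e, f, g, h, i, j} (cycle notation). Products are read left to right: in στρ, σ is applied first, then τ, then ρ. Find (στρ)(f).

d

Apply the permutations in order: σ(f) = h, then τ(h) = b, then ρ(b) = d. So (στρ)(f) = d.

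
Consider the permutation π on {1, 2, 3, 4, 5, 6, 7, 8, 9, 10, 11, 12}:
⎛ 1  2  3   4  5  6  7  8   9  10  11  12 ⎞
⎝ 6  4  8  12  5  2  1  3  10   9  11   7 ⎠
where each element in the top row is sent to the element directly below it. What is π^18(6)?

Tracing 6 → 2 → … returns to 6 after 6 steps, so 6 lies in a 6-cycle (1 6 2 4 12 7).
On a 6-cycle, π^6 is the identity, so π^18 = π^0 there (18 ≡ 0 mod 6).
So π^18(6) = 6.

6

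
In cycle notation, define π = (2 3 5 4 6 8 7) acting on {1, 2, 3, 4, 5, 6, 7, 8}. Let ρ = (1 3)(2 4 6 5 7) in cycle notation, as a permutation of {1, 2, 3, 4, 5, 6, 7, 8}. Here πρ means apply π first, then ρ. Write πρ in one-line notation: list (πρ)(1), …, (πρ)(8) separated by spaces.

3 1 7 5 6 8 4 2

(πρ)(x) = ρ(π(x)). Computing each image: ρ(π(1)) = ρ(1) = 3, ρ(π(2)) = ρ(3) = 1, ρ(π(3)) = ρ(5) = 7, ρ(π(4)) = ρ(6) = 5, ρ(π(5)) = ρ(4) = 6, ρ(π(6)) = ρ(8) = 8, ρ(π(7)) = ρ(2) = 4, ρ(π(8)) = ρ(7) = 2.
Hence πρ = [3 1 7 5 6 8 4 2].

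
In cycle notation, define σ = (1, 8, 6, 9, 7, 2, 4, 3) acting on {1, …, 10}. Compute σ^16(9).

9

9 lies in the 8-cycle (1, 8, 6, 9, 7, 2, 4, 3).
On an 8-cycle, σ^8 is the identity, so σ^16 = σ^0 there (16 ≡ 0 mod 8).
So σ^16(9) = 9.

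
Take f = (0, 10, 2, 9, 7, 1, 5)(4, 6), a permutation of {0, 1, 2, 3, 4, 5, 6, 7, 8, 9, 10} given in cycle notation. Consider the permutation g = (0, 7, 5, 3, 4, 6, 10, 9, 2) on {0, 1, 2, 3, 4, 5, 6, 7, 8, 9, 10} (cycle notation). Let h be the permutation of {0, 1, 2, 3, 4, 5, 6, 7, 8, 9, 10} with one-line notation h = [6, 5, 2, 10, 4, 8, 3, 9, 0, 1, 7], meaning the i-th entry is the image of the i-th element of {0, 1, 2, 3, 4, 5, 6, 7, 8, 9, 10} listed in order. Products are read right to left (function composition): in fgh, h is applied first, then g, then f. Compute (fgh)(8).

Chase 8: h(8) = 0; g(0) = 7; f(7) = 1. Hence (fgh)(8) = 1.

1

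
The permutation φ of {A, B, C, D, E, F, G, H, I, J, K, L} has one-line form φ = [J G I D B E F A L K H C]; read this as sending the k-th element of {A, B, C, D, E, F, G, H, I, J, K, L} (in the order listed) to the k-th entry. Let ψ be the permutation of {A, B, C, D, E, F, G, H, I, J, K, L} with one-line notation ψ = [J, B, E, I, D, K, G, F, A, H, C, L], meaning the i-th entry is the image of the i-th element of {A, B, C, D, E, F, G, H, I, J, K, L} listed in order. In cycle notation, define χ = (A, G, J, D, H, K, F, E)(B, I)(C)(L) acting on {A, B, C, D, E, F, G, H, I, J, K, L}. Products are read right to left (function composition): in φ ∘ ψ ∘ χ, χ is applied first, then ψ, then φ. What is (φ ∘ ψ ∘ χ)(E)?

K

Apply the permutations in order: χ(E) = A, then ψ(A) = J, then φ(J) = K. So (φ ∘ ψ ∘ χ)(E) = K.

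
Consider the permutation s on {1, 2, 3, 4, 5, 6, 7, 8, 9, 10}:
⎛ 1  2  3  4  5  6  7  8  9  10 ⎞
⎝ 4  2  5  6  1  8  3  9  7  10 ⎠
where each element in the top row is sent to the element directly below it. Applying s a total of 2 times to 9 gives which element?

3

Tracing 9 → 7 → … returns to 9 after 8 steps, so 9 lies in an 8-cycle (1 4 6 8 9 7 3 5).
Advancing 2 steps from 9: 9 → 7 → 3.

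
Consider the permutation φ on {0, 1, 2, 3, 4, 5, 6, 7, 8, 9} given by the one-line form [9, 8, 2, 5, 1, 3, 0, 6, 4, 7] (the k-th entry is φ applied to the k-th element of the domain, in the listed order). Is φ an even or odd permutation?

even

In disjoint-cycle form the cycle lengths are 4, 3, 2, 1.
A cycle is odd iff its length is even; φ has 2 even-length cycles, so sgn(φ) = (−1)^2 and φ is even.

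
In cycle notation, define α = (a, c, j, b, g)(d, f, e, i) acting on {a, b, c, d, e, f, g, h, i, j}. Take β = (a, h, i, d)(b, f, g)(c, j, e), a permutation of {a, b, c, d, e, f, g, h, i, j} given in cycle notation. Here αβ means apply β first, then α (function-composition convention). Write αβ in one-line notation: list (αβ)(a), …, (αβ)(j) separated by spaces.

For each element, apply β then α: a → h → h; b → f → e; c → j → b; d → a → c; e → c → j; f → g → a; g → b → g; h → i → d; i → d → f; j → e → i.
So αβ in one-line form is h e b c j a g d f i.

h e b c j a g d f i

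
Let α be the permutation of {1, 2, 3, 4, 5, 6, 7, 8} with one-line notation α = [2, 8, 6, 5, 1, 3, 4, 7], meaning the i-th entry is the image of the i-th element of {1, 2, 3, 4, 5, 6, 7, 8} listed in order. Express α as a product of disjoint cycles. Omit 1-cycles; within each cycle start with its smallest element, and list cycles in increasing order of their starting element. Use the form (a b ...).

(1 2 8 7 4 5)(3 6)

Iterating α from 1 gives 1 → 2 → 8 → 7 → 4 → 5 → 1; that is the 6-cycle (1 2 8 7 4 5).
Continuing from each remaining unvisited element yields (1 2 8 7 4 5)(3 6).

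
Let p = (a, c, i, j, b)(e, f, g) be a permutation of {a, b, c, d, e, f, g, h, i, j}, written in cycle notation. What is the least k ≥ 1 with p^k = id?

The disjoint cycles have lengths 5, 3, 1, 1.
The order of p is the least common multiple of its cycle lengths: lcm(5, 3) = 15.

15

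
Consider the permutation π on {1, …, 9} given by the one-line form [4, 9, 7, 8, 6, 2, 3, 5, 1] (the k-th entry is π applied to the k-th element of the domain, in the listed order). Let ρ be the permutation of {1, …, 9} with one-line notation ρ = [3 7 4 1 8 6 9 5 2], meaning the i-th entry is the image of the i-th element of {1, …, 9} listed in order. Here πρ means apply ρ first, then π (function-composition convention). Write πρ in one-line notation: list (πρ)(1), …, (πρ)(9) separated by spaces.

7 3 8 4 5 2 1 6 9

Chase each element through ρ then π: 1 → 3 → 7; 2 → 7 → 3; 3 → 4 → 8; 4 → 1 → 4; 5 → 8 → 5; 6 → 6 → 2; 7 → 9 → 1; 8 → 5 → 6; 9 → 2 → 9.
Collecting the images, πρ = [7 3 8 4 5 2 1 6 9].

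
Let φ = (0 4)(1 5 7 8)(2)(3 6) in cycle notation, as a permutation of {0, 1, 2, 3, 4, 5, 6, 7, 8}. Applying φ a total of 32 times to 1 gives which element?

1

1 lies in the 4-cycle (1 5 7 8).
Since the cycle has length 4, φ^32 acts on it the same as φ^0 (32 mod 4 = 0).
So φ^32(1) = 1.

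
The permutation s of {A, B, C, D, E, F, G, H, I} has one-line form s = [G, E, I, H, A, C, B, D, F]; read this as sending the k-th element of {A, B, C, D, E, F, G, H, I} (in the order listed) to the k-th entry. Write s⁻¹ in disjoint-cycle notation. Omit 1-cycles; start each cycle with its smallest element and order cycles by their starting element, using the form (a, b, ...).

(A, E, B, G)(C, F, I)(D, H)

The cycle decomposition of s is (A, G, B, E)(C, I, F)(D, H).
Reversing each cycle (and rotating so the smallest element leads) gives s⁻¹ = (A, E, B, G)(C, F, I)(D, H).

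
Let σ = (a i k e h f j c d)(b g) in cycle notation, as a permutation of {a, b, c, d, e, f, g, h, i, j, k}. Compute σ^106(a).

a lies in the 9-cycle (a i k e h f j c d).
On a 9-cycle, σ^9 is the identity, so σ^106 = σ^7 there (106 ≡ 7 mod 9).
Stepping 7 places around the cycle: a → i → k → e → h → f → j → c.

c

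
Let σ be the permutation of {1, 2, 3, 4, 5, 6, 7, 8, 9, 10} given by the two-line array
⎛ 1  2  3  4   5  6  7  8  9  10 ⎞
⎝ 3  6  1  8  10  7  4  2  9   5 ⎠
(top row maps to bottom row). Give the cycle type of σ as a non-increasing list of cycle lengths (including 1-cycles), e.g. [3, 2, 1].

The disjoint cycles are (1 3)(2 6 7 4 8)(5 10)(9), with lengths 5, 2, 2, 1 in non-increasing order.

[5, 2, 2, 1]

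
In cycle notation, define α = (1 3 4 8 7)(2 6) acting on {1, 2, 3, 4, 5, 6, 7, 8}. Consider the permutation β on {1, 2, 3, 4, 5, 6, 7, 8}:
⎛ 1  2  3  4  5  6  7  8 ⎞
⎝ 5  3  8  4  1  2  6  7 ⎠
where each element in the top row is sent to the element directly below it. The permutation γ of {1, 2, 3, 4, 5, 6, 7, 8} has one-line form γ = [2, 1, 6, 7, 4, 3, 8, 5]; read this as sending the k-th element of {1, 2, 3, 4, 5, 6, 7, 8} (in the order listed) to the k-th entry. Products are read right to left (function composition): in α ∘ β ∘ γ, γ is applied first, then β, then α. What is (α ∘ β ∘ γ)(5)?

8

(α ∘ β ∘ γ)(5) = α(β(γ(5))). γ(5) = 4, then β(4) = 4, then α(4) = 8, so the result is 8.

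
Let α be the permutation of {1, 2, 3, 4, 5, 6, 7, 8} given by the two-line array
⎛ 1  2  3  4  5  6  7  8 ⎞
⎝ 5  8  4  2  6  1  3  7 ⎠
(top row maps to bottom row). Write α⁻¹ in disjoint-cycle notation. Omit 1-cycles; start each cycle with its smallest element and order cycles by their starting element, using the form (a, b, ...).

First write α in disjoint cycles: (1, 5, 6)(2, 8, 7, 3, 4).
Reversing each cycle (and rotating so the smallest element leads) gives α⁻¹ = (1, 6, 5)(2, 4, 3, 7, 8).

(1, 6, 5)(2, 4, 3, 7, 8)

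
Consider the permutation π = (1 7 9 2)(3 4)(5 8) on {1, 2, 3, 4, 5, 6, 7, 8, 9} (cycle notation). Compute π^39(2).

2 lies in the 4-cycle (1 7 9 2).
On a 4-cycle, π^4 is the identity, so π^39 = π^3 there (39 ≡ 3 mod 4).
Stepping 3 places around the cycle: 2 → 1 → 7 → 9.

9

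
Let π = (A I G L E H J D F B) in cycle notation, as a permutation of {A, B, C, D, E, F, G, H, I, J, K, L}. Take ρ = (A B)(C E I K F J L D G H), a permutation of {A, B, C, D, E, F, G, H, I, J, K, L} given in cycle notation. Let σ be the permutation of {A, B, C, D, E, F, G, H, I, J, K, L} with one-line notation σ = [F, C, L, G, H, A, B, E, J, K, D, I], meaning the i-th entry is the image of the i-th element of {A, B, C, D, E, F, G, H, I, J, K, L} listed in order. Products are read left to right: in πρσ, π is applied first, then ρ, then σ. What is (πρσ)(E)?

L

Chase E: π(E) = H; ρ(H) = C; σ(C) = L. Hence (πρσ)(E) = L.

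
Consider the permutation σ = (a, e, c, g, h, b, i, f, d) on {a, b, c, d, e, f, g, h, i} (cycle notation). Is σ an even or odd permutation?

The cycle lengths are 9.
A cycle of length ℓ contributes ℓ−1 transpositions, so σ is a product of 8 transpositions — even.

even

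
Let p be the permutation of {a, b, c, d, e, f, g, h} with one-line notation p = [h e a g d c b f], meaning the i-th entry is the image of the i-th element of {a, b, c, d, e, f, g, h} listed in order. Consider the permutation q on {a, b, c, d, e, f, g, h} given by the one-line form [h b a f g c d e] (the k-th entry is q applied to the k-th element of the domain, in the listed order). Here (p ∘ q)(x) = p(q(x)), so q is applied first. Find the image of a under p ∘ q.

First apply q: q(a) = h, then p(h) = f. Thus (p ∘ q)(a) = f.

f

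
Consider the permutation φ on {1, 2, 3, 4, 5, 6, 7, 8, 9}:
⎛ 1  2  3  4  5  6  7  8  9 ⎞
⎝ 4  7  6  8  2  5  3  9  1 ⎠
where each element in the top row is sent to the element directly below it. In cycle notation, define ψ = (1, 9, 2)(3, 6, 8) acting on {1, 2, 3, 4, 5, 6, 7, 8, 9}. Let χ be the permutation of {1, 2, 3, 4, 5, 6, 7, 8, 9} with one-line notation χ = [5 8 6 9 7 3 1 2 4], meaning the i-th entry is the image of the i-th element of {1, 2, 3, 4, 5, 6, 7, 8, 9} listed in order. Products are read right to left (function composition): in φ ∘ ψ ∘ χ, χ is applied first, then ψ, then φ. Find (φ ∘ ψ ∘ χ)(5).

3

(φ ∘ ψ ∘ χ)(5) = φ(ψ(χ(5))). χ(5) = 7, then ψ(7) = 7, then φ(7) = 3, so the result is 3.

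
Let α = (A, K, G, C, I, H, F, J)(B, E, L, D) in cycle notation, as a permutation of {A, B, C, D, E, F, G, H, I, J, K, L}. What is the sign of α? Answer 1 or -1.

1

The cycle lengths are 8, 4.
A cycle of length ℓ contributes ℓ−1 transpositions, so α is a product of 7 + 3 = 10 transpositions — even.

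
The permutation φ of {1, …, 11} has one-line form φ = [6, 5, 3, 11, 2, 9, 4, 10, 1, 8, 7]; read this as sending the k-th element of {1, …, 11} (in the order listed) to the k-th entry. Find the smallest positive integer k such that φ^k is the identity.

6

Decomposing into disjoint cycles gives cycle lengths 3, 3, 2, 2, 1.
The order of φ is the least common multiple of its cycle lengths: lcm(3, 3, 2, 2) = 6.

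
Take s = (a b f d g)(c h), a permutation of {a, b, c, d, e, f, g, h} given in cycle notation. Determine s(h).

c

h appears in (c h); the next entry (wrapping around) is c.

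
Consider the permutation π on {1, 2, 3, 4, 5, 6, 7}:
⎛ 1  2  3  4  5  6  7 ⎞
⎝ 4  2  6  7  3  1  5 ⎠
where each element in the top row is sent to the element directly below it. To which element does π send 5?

3

The entry below 5 in the array is 3, so π(5) = 3.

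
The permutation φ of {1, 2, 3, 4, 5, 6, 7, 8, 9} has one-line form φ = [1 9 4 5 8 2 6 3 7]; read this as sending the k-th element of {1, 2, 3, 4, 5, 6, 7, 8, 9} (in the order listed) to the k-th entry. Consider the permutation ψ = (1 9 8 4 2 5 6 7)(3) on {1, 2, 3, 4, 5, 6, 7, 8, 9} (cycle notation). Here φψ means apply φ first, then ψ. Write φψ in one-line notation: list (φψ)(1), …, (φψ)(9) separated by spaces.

(φψ)(x) = ψ(φ(x)). Computing each image: ψ(φ(1)) = ψ(1) = 9, ψ(φ(2)) = ψ(9) = 8, ψ(φ(3)) = ψ(4) = 2, ψ(φ(4)) = ψ(5) = 6, ψ(φ(5)) = ψ(8) = 4, ψ(φ(6)) = ψ(2) = 5, ψ(φ(7)) = ψ(6) = 7, ψ(φ(8)) = ψ(3) = 3, ψ(φ(9)) = ψ(7) = 1.
Hence φψ = [9 8 2 6 4 5 7 3 1].

9 8 2 6 4 5 7 3 1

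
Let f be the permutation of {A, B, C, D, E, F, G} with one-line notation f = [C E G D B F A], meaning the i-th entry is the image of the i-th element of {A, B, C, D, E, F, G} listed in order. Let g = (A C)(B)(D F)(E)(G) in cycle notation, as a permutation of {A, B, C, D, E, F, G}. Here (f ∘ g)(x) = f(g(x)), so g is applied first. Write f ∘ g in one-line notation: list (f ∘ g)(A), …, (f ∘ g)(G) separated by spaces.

G E C F B D A

Chase each element through g then f: A → C → G; B → B → E; C → A → C; D → F → F; E → E → B; F → D → D; G → G → A.
Collecting the images, f ∘ g = [G E C F B D A].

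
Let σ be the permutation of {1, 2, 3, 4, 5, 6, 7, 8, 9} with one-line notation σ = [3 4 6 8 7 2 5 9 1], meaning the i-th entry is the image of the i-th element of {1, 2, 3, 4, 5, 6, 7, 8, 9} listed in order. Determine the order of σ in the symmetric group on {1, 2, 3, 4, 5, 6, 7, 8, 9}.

14

Decomposing into disjoint cycles gives cycle lengths 7, 2.
Since disjoint cycles commute, ord(σ) = lcm(7, 2) = 14.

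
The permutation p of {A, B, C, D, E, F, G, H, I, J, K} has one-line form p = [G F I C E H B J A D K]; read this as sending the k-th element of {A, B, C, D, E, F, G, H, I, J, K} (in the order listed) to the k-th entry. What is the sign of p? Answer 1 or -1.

In disjoint-cycle form the cycle lengths are 9, 1, 1.
A cycle is odd iff its length is even; p has 0 even-length cycles, so sgn(p) = (−1)^0 and p is even.

1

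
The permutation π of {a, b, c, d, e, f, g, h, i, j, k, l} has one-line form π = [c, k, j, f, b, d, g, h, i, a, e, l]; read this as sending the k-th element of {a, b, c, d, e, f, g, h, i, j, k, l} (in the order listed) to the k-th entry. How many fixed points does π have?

The fixed points (elements with π(x) = x) are {g, h, i, l}, so there are 4.

4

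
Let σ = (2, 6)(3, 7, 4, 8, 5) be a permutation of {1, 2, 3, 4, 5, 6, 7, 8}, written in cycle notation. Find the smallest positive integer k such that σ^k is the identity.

10

The cycle type of σ is (5, 2, 1).
The order of σ is the least common multiple of its cycle lengths: lcm(5, 2) = 10.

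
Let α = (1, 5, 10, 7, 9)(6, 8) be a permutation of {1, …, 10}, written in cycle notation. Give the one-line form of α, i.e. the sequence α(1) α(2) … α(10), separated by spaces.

Each element maps to the next entry in its cycle (wrapping to the front): 1↦5, 2↦2, 3↦3, 4↦4, 5↦10, 6↦8, 7↦9, 8↦6, 9↦1, 10↦7.
So the one-line form is 5 2 3 4 10 8 9 6 1 7.

5 2 3 4 10 8 9 6 1 7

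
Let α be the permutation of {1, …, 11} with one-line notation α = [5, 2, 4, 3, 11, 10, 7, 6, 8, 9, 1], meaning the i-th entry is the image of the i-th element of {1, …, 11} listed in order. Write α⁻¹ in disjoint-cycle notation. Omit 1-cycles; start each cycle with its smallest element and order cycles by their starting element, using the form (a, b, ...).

The cycle decomposition of α is (1, 5, 11)(3, 4)(6, 10, 9, 8).
Reversing each cycle (and rotating so the smallest element leads) gives α⁻¹ = (1, 11, 5)(3, 4)(6, 8, 9, 10).

(1, 11, 5)(3, 4)(6, 8, 9, 10)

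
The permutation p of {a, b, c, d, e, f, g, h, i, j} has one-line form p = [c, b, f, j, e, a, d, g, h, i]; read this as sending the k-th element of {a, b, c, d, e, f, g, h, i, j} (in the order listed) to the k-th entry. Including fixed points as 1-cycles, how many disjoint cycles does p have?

The cycle decomposition is (a c f)(b)(d j i h g)(e), which has 4 cycles (counting 1-cycles).

4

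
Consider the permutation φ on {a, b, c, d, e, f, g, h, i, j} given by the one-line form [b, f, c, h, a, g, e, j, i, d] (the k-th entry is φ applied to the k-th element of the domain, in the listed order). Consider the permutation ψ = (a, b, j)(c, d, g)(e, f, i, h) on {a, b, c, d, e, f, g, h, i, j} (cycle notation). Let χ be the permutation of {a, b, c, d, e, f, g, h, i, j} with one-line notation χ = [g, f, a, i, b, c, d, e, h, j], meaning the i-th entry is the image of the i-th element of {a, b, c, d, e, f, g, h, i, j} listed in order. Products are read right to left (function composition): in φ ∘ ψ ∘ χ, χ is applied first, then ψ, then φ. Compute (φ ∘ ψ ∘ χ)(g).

e

Apply the permutations in order: χ(g) = d, then ψ(d) = g, then φ(g) = e. So (φ ∘ ψ ∘ χ)(g) = e.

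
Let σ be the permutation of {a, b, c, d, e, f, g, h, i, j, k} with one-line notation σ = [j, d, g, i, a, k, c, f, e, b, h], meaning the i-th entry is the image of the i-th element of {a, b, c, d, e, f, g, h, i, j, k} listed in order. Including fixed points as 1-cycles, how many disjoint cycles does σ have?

3

The cycle decomposition is (a, j, b, d, i, e)(c, g)(f, k, h), which has 3 cycles (counting 1-cycles).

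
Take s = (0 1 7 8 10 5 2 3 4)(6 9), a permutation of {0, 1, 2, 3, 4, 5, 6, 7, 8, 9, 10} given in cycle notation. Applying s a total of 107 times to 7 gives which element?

7 lies in the 9-cycle (0 1 7 8 10 5 2 3 4).
On a 9-cycle, s^9 is the identity, so s^107 = s^8 there (107 ≡ 8 mod 9).
Stepping 8 places around the cycle: 7 → 8 → 10 → 5 → 2 → 3 → 4 → 0 → 1.

1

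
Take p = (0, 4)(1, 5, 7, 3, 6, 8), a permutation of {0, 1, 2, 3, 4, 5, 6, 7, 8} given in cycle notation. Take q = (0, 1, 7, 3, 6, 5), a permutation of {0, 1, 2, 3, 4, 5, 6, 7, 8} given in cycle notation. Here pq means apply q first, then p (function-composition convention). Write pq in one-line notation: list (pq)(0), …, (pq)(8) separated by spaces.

For each element, apply q then p: 0 → 1 → 5; 1 → 7 → 3; 2 → 2 → 2; 3 → 6 → 8; 4 → 4 → 0; 5 → 0 → 4; 6 → 5 → 7; 7 → 3 → 6; 8 → 8 → 1.
So pq in one-line form is 5 3 2 8 0 4 7 6 1.

5 3 2 8 0 4 7 6 1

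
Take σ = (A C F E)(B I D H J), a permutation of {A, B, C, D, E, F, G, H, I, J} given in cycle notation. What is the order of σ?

20

The cycle type of σ is (5, 4, 1).
Since disjoint cycles commute, ord(σ) = lcm(5, 4) = 20.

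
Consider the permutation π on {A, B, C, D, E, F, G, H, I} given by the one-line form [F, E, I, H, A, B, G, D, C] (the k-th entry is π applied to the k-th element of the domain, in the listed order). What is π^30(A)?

Tracing A → F → … returns to A after 4 steps, so A lies in a 4-cycle (A F B E).
On a 4-cycle, π^4 is the identity, so π^30 = π^2 there (30 ≡ 2 mod 4).
Stepping 2 places around the cycle: A → F → B.

B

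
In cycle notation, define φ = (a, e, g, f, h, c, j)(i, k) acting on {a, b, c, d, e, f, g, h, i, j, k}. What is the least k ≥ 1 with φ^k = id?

14

The cycle type of φ is (7, 2, 1, 1).
The order is lcm(7, 2) = 14.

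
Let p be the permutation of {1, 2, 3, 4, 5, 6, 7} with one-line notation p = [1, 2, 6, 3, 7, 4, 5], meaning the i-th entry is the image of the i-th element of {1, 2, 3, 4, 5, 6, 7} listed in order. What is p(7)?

5

7 is element number 7 of the domain, and entry number 7 of the one-line form is 5, so p(7) = 5.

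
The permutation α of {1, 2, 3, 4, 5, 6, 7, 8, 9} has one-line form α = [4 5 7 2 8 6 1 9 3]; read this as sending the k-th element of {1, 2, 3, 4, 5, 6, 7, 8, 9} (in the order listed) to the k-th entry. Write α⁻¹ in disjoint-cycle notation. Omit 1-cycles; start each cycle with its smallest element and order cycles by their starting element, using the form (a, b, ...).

First write α in disjoint cycles: (1, 4, 2, 5, 8, 9, 3, 7).
The inverse reverses every cycle; in canonical form, α⁻¹ = (1, 7, 3, 9, 8, 5, 2, 4).

(1, 7, 3, 9, 8, 5, 2, 4)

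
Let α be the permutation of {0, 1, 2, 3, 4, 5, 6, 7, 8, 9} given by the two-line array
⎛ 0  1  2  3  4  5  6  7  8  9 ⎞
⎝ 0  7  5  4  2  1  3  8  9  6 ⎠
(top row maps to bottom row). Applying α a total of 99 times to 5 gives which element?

5

Tracing 5 → 1 → … returns to 5 after 9 steps, so 5 lies in a 9-cycle (1, 7, 8, 9, 6, 3, 4, 2, 5).
Powers repeat with period 9 on this cycle, and 99 mod 9 = 0, so α^99(5) = α^0(5).
So α^99(5) = 5.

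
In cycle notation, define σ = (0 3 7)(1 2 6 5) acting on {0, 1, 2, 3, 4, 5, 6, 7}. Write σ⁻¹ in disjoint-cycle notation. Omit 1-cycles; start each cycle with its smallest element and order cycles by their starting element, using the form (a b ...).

(0 7 3)(1 5 6 2)

Inverting a permutation written in cycle notation just reverses the order within every cycle.
After reversing and putting each cycle's least element first, σ⁻¹ = (0 7 3)(1 5 6 2).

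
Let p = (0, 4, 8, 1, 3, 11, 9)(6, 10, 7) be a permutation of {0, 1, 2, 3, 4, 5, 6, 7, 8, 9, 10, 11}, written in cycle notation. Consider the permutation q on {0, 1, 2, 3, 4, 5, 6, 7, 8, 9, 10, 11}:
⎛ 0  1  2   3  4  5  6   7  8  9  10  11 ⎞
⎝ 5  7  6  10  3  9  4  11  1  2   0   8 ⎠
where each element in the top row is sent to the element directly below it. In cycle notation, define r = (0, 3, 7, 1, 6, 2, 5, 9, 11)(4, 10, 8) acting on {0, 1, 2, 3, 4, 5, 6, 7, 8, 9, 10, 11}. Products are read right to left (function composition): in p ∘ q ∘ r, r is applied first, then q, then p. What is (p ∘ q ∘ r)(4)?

4

Apply the permutations in order: r(4) = 10, then q(10) = 0, then p(0) = 4. So (p ∘ q ∘ r)(4) = 4.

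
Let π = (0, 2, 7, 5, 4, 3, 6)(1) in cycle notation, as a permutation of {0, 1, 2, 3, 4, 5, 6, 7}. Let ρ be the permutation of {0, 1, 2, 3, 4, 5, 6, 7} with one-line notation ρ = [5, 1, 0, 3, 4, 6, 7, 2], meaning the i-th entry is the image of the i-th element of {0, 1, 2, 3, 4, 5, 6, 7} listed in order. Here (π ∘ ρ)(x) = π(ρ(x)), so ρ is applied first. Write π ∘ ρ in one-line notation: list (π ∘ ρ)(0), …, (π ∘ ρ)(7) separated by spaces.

4 1 2 6 3 0 5 7

Chase each element through ρ then π: 0 → 5 → 4; 1 → 1 → 1; 2 → 0 → 2; 3 → 3 → 6; 4 → 4 → 3; 5 → 6 → 0; 6 → 7 → 5; 7 → 2 → 7.
Collecting the images, π ∘ ρ = [4 1 2 6 3 0 5 7].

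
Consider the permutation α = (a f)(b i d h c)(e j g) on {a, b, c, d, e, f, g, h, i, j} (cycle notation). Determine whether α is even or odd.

The cycle lengths are 5, 3, 2.
A cycle of length ℓ contributes ℓ−1 transpositions, so α is a product of 4 + 2 + 1 = 7 transpositions — odd.

odd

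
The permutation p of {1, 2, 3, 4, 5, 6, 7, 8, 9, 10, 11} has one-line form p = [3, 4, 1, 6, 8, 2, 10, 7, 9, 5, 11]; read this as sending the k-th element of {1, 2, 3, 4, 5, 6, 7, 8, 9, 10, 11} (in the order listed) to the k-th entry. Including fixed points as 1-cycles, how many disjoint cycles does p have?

The cycle decomposition is (1, 3)(2, 4, 6)(5, 8, 7, 10)(9)(11), which has 5 cycles (counting 1-cycles).

5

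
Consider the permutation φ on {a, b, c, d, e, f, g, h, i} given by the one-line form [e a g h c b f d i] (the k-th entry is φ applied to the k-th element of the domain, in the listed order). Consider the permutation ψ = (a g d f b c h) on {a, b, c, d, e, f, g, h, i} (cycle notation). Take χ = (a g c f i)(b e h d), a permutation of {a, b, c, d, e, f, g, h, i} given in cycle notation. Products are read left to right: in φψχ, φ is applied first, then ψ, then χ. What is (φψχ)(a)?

Apply the permutations in order: φ(a) = e, then ψ(e) = e, then χ(e) = h. So (φψχ)(a) = h.

h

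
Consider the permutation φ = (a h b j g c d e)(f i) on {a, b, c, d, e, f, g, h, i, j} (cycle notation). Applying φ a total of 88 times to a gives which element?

a lies in the 8-cycle (a h b j g c d e).
On an 8-cycle, φ^8 is the identity, so φ^88 = φ^0 there (88 ≡ 0 mod 8).
So φ^88(a) = a.

a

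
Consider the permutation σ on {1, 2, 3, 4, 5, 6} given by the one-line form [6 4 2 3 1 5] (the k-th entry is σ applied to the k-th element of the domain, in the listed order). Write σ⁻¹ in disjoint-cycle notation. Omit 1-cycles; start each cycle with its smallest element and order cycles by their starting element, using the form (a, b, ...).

The cycle decomposition of σ is (1, 6, 5)(2, 4, 3).
Reversing each cycle (and rotating so the smallest element leads) gives σ⁻¹ = (1, 5, 6)(2, 3, 4).

(1, 5, 6)(2, 3, 4)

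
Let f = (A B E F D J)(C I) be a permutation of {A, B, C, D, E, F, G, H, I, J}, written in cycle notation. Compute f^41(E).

E lies in the 6-cycle (A B E F D J).
On a 6-cycle, f^6 is the identity, so f^41 = f^5 there (41 ≡ 5 mod 6).
Advancing 5 steps from E: E → F → D → J → A → B.

B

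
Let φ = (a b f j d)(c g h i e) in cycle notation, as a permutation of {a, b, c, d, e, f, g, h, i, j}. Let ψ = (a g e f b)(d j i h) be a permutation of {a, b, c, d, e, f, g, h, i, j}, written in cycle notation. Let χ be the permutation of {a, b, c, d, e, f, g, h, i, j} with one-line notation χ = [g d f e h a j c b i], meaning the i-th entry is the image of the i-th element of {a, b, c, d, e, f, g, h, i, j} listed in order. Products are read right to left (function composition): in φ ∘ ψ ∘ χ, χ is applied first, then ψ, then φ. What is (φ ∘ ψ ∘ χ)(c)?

f

(φ ∘ ψ ∘ χ)(c) = φ(ψ(χ(c))). χ(c) = f, then ψ(f) = b, then φ(b) = f, so the result is f.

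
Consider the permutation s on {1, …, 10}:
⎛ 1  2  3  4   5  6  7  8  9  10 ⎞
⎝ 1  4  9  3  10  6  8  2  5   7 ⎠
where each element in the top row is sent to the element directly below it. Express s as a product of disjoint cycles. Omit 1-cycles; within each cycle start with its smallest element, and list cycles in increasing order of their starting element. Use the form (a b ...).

(2 4 3 9 5 10 7 8)

Iterating s from 2 gives 2 → 4 → 3 → 9 → 5 → 10 → 7 → 8 → 2; that is the 8-cycle (2 4 3 9 5 10 7 8).
Continuing from each remaining unvisited element yields (2 4 3 9 5 10 7 8).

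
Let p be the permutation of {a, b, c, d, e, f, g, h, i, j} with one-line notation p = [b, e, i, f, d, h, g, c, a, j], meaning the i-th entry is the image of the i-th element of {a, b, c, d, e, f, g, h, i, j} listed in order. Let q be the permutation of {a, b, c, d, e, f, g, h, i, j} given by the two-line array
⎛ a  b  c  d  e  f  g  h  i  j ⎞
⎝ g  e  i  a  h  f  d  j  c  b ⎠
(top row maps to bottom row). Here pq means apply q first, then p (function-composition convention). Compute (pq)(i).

First apply q: q(i) = c, then p(c) = i. Thus (pq)(i) = i.

i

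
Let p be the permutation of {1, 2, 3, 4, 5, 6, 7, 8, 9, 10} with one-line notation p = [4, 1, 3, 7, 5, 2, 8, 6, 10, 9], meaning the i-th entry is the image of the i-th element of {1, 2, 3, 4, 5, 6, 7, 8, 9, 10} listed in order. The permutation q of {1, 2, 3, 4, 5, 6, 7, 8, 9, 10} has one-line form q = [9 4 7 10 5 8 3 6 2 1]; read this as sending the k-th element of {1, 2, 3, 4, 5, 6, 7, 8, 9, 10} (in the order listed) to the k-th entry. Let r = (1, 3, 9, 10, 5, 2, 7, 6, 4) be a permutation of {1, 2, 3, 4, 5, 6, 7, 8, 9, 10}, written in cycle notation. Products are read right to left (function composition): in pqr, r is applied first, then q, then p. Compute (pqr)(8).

Apply the permutations in order: r(8) = 8, then q(8) = 6, then p(6) = 2. So (pqr)(8) = 2.

2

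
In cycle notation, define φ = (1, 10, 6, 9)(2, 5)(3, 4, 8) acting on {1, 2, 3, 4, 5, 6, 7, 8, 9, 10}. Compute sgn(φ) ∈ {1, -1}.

1

The cycle lengths are 4, 3, 2, 1.
A cycle is odd iff its length is even; φ has 2 even-length cycles, so sgn(φ) = (−1)^2 and φ is even.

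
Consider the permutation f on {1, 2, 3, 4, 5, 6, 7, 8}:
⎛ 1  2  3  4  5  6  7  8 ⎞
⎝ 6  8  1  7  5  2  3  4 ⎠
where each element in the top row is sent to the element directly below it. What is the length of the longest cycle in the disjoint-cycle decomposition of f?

7

Decomposing into disjoint cycles gives (1, 6, 2, 8, 4, 7, 3); the longest has length 7.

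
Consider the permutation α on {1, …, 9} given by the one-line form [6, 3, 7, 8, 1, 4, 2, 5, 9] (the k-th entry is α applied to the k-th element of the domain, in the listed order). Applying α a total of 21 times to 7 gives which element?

7

Tracing 7 → 2 → … returns to 7 after 3 steps, so 7 lies in a 3-cycle (2, 3, 7).
Powers repeat with period 3 on this cycle, and 21 mod 3 = 0, so α^21(7) = α^0(7).
So α^21(7) = 7.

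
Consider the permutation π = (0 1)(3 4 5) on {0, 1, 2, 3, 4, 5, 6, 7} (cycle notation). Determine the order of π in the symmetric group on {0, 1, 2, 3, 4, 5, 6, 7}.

The cycle type of π is (3, 2, 1, 1, 1).
Since disjoint cycles commute, ord(π) = lcm(3, 2) = 6.

6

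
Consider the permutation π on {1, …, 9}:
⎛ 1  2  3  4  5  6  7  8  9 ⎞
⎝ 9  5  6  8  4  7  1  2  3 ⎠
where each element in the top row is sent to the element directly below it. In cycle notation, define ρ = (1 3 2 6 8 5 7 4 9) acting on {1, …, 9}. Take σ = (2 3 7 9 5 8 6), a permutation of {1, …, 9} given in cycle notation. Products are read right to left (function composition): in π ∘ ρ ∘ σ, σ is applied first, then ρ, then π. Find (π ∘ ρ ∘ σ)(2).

5

(π ∘ ρ ∘ σ)(2) = π(ρ(σ(2))). σ(2) = 3, then ρ(3) = 2, then π(2) = 5, so the result is 5.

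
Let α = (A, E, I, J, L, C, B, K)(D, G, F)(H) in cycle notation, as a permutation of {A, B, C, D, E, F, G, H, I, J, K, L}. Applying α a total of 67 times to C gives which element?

C lies in the 8-cycle (A, E, I, J, L, C, B, K).
On an 8-cycle, α^8 is the identity, so α^67 = α^3 there (67 ≡ 3 mod 8).
Stepping 3 places around the cycle: C → B → K → A.

A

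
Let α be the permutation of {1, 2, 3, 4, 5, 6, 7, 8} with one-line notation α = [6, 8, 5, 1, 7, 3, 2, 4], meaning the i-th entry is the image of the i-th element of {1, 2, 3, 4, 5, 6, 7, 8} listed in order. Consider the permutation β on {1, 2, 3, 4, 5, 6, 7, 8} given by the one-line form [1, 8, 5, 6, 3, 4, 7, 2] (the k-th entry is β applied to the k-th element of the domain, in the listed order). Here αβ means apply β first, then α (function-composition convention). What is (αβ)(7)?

2

(αβ)(7) = α(β(7)). β(7) = 7, then α(7) = 2. So (αβ)(7) = 2.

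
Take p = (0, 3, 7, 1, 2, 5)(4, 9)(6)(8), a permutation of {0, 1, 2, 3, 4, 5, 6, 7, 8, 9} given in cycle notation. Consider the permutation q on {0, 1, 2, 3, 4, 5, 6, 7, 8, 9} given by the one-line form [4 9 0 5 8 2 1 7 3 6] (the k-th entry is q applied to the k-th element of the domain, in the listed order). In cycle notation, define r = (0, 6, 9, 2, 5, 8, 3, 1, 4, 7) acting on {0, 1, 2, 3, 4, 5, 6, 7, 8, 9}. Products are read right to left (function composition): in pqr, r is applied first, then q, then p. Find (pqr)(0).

2

Apply the permutations in order: r(0) = 6, then q(6) = 1, then p(1) = 2. So (pqr)(0) = 2.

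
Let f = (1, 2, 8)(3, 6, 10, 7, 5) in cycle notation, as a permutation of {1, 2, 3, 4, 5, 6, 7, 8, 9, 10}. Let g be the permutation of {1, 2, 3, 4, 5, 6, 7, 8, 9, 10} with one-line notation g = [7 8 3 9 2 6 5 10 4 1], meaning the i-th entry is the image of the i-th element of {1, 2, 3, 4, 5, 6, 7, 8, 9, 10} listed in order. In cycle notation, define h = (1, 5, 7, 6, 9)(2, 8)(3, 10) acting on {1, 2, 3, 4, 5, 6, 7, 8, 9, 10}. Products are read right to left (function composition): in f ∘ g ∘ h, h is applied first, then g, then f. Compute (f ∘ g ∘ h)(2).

Chase 2: h(2) = 8; g(8) = 10; f(10) = 7. Hence (f ∘ g ∘ h)(2) = 7.

7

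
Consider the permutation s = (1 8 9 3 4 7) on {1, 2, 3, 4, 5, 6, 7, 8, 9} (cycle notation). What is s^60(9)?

9

9 lies in the 6-cycle (1 8 9 3 4 7).
On a 6-cycle, s^6 is the identity, so s^60 = s^0 there (60 ≡ 0 mod 6).
So s^60(9) = 9.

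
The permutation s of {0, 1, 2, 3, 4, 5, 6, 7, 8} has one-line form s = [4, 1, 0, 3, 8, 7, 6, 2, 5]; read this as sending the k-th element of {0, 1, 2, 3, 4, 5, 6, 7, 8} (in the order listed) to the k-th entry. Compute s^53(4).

0

Tracing 4 → 8 → … returns to 4 after 6 steps, so 4 lies in a 6-cycle (0, 4, 8, 5, 7, 2).
Powers repeat with period 6 on this cycle, and 53 mod 6 = 5, so s^53(4) = s^5(4).
Stepping 5 places around the cycle: 4 → 8 → 5 → 7 → 2 → 0.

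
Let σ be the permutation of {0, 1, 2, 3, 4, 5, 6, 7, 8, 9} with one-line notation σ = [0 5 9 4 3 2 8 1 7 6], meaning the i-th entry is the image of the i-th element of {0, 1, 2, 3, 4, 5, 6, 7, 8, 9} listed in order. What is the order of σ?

Writing σ as disjoint cycles, the cycle lengths are 7, 2, 1.
The order of σ is the least common multiple of its cycle lengths: lcm(7, 2) = 14.

14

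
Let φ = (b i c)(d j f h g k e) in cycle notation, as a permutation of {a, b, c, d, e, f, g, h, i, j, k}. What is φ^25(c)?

b

c lies in the 3-cycle (b i c).
Since the cycle has length 3, φ^25 acts on it the same as φ^1 (25 mod 3 = 1).
Stepping 1 place around the cycle: c → b.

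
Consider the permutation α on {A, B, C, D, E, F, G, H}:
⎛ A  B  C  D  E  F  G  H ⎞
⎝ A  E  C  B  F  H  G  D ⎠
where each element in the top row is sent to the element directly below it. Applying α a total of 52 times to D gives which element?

Tracing D → B → … returns to D after 5 steps, so D lies in a 5-cycle (B E F H D).
On a 5-cycle, α^5 is the identity, so α^52 = α^2 there (52 ≡ 2 mod 5).
Stepping 2 places around the cycle: D → B → E.

E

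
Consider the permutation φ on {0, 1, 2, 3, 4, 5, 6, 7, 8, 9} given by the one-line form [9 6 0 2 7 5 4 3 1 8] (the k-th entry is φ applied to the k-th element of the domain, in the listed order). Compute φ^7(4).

1

Tracing 4 → 7 → … returns to 4 after 9 steps, so 4 lies in a 9-cycle (0, 9, 8, 1, 6, 4, 7, 3, 2).
Advancing 7 steps from 4: 4 → 7 → 3 → 2 → 0 → 9 → 8 → 1.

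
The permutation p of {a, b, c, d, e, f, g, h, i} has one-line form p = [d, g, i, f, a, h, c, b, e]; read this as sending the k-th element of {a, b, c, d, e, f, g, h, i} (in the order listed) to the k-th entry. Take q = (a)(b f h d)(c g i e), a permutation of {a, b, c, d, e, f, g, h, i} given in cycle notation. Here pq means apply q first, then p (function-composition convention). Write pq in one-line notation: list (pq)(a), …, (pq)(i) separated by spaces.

For each element, apply q then p: a → a → d; b → f → h; c → g → c; d → b → g; e → c → i; f → h → b; g → i → e; h → d → f; i → e → a.
So pq in one-line form is d h c g i b e f a.

d h c g i b e f a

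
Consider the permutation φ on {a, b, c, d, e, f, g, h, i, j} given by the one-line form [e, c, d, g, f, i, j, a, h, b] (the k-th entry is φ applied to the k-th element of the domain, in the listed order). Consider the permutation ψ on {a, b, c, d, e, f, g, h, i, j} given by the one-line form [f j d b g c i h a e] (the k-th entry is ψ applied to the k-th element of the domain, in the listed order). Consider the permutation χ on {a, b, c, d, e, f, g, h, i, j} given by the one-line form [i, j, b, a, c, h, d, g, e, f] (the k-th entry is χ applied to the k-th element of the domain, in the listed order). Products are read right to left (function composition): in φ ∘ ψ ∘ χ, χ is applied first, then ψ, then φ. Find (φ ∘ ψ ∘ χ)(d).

i

(φ ∘ ψ ∘ χ)(d) = φ(ψ(χ(d))). χ(d) = a, then ψ(a) = f, then φ(f) = i, so the result is i.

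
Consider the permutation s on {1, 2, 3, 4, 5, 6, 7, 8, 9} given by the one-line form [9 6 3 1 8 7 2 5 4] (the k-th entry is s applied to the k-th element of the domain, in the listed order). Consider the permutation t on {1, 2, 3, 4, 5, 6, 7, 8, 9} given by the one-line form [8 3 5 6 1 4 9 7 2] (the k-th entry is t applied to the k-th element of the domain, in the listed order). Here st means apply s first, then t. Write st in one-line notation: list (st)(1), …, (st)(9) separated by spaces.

2 4 5 8 7 9 3 1 6

(st)(x) = t(s(x)). Computing each image: t(s(1)) = t(9) = 2, t(s(2)) = t(6) = 4, t(s(3)) = t(3) = 5, t(s(4)) = t(1) = 8, t(s(5)) = t(8) = 7, t(s(6)) = t(7) = 9, t(s(7)) = t(2) = 3, t(s(8)) = t(5) = 1, t(s(9)) = t(4) = 6.
Hence st = [2 4 5 8 7 9 3 1 6].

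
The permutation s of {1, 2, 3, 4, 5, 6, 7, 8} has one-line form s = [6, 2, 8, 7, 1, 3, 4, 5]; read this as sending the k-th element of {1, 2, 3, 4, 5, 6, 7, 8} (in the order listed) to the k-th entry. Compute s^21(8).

Tracing 8 → 5 → … returns to 8 after 5 steps, so 8 lies in a 5-cycle (1 6 3 8 5).
Since the cycle has length 5, s^21 acts on it the same as s^1 (21 mod 5 = 1).
Stepping 1 place around the cycle: 8 → 5.

5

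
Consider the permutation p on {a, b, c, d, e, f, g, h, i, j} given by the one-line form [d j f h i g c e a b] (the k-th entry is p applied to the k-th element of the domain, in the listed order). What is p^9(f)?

f

Tracing f → g → … returns to f after 3 steps, so f lies in a 3-cycle (c, f, g).
Powers repeat with period 3 on this cycle, and 9 mod 3 = 0, so p^9(f) = p^0(f).
So p^9(f) = f.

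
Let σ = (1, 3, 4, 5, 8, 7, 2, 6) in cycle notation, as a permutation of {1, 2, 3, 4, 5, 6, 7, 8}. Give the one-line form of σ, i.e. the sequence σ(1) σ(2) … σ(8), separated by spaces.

Image by image: 1↦3, 2↦6, 3↦4, 4↦5, 5↦8, 6↦1, 7↦2, 8↦7.
So the one-line form is 3 6 4 5 8 1 2 7.

3 6 4 5 8 1 2 7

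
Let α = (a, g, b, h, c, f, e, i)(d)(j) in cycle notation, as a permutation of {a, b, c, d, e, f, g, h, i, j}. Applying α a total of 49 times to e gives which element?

i

e lies in the 8-cycle (a, g, b, h, c, f, e, i).
On an 8-cycle, α^8 is the identity, so α^49 = α^1 there (49 ≡ 1 mod 8).
Advancing 1 step from e: e → i.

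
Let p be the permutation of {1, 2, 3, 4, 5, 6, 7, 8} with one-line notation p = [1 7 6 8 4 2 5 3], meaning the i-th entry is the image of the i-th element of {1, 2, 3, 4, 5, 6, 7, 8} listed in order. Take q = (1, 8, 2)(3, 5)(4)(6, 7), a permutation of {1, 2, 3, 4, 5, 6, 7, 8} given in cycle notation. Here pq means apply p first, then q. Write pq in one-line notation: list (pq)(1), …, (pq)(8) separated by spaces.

Chase each element through p then q: 1 → 1 → 8; 2 → 7 → 6; 3 → 6 → 7; 4 → 8 → 2; 5 → 4 → 4; 6 → 2 → 1; 7 → 5 → 3; 8 → 3 → 5.
Collecting the images, pq = [8 6 7 2 4 1 3 5].

8 6 7 2 4 1 3 5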